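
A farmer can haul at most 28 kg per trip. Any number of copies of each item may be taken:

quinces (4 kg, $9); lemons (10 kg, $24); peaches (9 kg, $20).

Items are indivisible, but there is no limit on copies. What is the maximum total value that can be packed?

$66

Best value-per-unit is lemons at 24/10; filling with it alone gives 2×24 = 48.
Optimal mix: 2×quinces + 2×lemons → weight 28, value 66.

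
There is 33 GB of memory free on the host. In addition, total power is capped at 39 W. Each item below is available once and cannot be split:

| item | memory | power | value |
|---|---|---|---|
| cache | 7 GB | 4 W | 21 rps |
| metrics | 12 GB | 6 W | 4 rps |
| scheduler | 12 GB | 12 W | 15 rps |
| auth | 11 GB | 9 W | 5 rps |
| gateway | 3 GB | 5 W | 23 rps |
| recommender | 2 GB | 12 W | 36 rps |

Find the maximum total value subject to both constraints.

Feasible sets respecting both limits:
- cache+scheduler+gateway+recommender: memory 24, power 33, value 95
- cache+auth+gateway+recommender: memory 23, power 30, value 85
- cache+metrics+gateway+recommender: memory 24, power 27, value 84
Best: 95 rps.

95 rps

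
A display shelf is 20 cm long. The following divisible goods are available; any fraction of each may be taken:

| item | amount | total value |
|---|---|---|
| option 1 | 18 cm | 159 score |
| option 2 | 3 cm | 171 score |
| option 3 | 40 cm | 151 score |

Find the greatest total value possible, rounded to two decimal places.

321.17

Take in order of value per unit:
- option 2 (171/3 per unit): all 3 → value 171, running total 171.00
- option 1 (159/18 per unit): 17 of 18 → value 17×159/18 = 150.1667, running total 321.17
Total 321.17.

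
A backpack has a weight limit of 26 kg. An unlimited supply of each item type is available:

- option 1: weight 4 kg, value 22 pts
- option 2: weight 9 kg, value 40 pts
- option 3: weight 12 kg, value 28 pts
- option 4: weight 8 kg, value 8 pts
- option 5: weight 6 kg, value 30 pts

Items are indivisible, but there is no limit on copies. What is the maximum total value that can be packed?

Best value-per-unit is option 1 at 22/4; filling with it alone gives 6×22 = 132.
Optimal mix: 5×option 1 + 1×option 5 → weight 26, value 140.

140 pts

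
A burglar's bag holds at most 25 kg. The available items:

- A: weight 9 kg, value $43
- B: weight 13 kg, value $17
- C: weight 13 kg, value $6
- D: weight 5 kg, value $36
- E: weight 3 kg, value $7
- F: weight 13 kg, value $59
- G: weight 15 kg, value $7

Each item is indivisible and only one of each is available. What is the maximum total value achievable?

Check high-value combinations within 25 kg:
- A+E+F: weight 9+3+13=25, value 43+7+59=109
- D+E+F: weight 5+3+13=21, value 36+7+59=102
- A+F: weight 9+13=22, value 43+59=102
- D+F: weight 5+13=18, value 36+59=95
Best: $109.

$109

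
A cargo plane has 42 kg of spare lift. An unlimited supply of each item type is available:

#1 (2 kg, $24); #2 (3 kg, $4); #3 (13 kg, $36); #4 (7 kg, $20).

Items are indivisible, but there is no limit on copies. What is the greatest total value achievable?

$504

Best value-per-unit is #1 at 24/2, and filling with it alone uses weight 21×2=42. No mix of the others beats 21×24 = 504.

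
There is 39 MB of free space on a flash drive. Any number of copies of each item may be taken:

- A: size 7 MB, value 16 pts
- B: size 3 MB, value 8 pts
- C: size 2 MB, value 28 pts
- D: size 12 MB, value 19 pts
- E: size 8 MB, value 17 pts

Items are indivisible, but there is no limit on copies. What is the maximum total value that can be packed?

Best value-per-unit is C at 28/2, and filling with it alone uses size 19×2=38. No mix of the others beats 19×28 = 532.

532 pts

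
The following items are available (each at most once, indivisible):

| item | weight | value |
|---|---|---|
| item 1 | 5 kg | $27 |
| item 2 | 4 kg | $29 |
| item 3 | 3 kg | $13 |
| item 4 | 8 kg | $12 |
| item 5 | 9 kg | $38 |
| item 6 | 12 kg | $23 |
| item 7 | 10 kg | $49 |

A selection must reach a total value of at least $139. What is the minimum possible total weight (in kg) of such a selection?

Subsets with value ≥ 139, sorted by total weight:
- item 1+item 2+item 5+item 7: weight 28, value 143
- item 1+item 2+item 3+item 5+item 7: weight 31, value 156
Minimum weight: 28 kg.

28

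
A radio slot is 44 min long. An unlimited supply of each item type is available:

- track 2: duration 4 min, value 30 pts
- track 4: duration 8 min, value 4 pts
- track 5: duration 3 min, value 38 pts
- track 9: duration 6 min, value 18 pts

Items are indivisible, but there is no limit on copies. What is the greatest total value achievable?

532 pts

Best value-per-unit is track 5 at 38/3, and filling with it alone uses duration 14×3=42. No mix of the others beats 14×38 = 532.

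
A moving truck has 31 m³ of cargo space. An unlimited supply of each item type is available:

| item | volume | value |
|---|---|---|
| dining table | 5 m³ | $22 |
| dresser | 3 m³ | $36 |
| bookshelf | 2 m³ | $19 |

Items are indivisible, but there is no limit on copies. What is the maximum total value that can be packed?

Best value-per-unit is dresser at 36/3; filling with it alone gives 10×36 = 360.
Optimal mix: 9×dresser + 2×bookshelf → volume 31, value 362.

$362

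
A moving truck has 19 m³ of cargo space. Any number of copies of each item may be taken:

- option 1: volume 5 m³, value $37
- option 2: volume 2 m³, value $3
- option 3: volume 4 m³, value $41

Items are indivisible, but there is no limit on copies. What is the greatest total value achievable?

$167

Best value-per-unit is option 3 at 41/4; filling with it alone gives 4×41 = 164.
Optimal mix: 1×option 2 + 4×option 3 → volume 18, value 167.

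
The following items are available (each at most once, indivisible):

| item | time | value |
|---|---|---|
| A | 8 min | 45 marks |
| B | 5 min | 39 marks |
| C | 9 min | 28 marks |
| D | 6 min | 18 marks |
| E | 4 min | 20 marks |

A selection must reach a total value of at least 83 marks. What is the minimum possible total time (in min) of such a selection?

13

Subsets with value ≥ 83, sorted by total time:
- A+B: time 13, value 84
- A+B+E: time 17, value 104
Minimum time: 13 min.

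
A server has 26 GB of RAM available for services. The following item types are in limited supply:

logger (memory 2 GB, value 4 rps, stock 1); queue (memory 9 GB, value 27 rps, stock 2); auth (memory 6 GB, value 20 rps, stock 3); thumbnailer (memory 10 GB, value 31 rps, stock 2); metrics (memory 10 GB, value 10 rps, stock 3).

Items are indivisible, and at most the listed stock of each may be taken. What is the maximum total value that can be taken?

Best selections within memory 26 and stock limits:
- 1×auth + 2×thumbnailer: memory 26, value 82
- 1×queue + 1×auth + 1×thumbnailer: memory 25, value 78
- 1×logger + 2×queue + 1×auth: memory 26, value 78
Best: 82 rps.

82 rps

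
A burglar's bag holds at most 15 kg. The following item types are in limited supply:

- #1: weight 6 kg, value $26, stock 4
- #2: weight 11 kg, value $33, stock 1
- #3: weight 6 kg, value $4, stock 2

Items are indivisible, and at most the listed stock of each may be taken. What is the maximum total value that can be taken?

Top feasible selections:
- 2×#1: weight 12, value 52
- 1×#2: weight 11, value 33
- 1×#1 + 1×#3: weight 12, value 30
- 1×#1: weight 6, value 26
Best: $52.

$52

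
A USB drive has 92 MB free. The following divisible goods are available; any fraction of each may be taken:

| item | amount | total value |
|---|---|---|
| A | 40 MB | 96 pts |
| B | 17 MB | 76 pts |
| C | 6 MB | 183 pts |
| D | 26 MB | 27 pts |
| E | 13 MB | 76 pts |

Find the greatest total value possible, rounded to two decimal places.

447.62

Take in order of value per unit:
- C (183/6 per unit): all 6 → value 183, running total 183.00
- E (76/13 per unit): all 13 → value 76, running total 259.00
- B (76/17 per unit): all 17 → value 76, running total 335.00
- A (96/40 per unit): all 40 → value 96, running total 431.00
- D (27/26 per unit): 16 of 26 → value 16×27/26 = 16.6154, running total 447.62
Total 447.62.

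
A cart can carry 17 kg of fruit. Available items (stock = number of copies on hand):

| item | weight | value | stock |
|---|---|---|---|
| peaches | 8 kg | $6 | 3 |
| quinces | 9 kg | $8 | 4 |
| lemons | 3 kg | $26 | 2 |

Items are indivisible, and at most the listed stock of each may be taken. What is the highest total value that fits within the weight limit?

Top feasible selections:
- 1×quinces + 2×lemons: weight 15, value 60
- 1×peaches + 2×lemons: weight 14, value 58
- 2×lemons: weight 6, value 52
- 1×quinces + 1×lemons: weight 12, value 34
Best: $60.

$60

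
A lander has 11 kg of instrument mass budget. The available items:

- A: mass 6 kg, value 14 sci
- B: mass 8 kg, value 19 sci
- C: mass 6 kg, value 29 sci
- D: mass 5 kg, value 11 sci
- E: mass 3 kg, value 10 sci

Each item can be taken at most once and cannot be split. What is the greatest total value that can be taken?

Check high-value combinations within 11 kg:
- C+D: mass 6+5=11, value 29+11=40
- C+E: mass 6+3=9, value 29+10=39
- C: mass 6, value 29
- B+E: mass 8+3=11, value 19+10=29
Best: 40 sci.

40 sci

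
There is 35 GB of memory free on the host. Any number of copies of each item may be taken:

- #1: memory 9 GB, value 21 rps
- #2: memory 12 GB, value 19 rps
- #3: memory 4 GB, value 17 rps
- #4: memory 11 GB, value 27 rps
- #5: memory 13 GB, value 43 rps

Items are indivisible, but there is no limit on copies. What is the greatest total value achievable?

Best value-per-unit is #3 at 17/4, and filling with it alone uses memory 8×4=32. No mix of the others beats 8×17 = 136.

136 rps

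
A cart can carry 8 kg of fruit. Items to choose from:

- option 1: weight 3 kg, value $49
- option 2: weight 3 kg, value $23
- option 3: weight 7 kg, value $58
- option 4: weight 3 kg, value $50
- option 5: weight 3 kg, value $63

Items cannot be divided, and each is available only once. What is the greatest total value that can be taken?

Check high-value combinations within 8 kg:
- option 4+option 5: weight 3+3=6, value 50+63=113
- option 1+option 5: weight 3+3=6, value 49+63=112
- option 1+option 4: weight 3+3=6, value 49+50=99
- option 2+option 5: weight 3+3=6, value 23+63=86
Best: $113.

$113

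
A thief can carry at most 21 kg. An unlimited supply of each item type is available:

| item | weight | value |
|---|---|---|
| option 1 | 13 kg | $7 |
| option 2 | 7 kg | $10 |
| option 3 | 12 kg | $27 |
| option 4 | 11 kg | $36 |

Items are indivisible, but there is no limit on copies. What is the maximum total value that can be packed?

$46

Best value-per-unit is option 4 at 36/11; filling with it alone gives 1×36 = 36.
Optimal mix: 1×option 2 + 1×option 4 → weight 18, value 46.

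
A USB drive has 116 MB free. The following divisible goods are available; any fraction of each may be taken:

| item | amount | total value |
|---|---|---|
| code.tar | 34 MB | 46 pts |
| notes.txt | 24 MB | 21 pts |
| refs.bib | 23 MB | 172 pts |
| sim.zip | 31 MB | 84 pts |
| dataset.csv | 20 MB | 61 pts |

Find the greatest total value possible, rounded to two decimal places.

370.00

Take in order of value per unit:
- refs.bib (172/23 per unit): all 23 → value 172, running total 172.00
- dataset.csv (61/20 per unit): all 20 → value 61, running total 233.00
- sim.zip (84/31 per unit): all 31 → value 84, running total 317.00
- code.tar (46/34 per unit): all 34 → value 46, running total 363.00
- notes.txt (21/24 per unit): 8 of 24 → value 8×21/24 = 7.0000, running total 370.00
Total 370.00.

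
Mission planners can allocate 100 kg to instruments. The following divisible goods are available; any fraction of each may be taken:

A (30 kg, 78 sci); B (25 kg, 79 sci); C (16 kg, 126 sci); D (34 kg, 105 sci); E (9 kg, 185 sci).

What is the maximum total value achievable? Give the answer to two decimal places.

536.60

Take in order of value per unit:
- E (185/9 per unit): all 9 → value 185, running total 185.00
- C (126/16 per unit): all 16 → value 126, running total 311.00
- B (79/25 per unit): all 25 → value 79, running total 390.00
- D (105/34 per unit): all 34 → value 105, running total 495.00
- A (78/30 per unit): 16 of 30 → value 16×78/30 = 41.6000, running total 536.60
Total 536.60.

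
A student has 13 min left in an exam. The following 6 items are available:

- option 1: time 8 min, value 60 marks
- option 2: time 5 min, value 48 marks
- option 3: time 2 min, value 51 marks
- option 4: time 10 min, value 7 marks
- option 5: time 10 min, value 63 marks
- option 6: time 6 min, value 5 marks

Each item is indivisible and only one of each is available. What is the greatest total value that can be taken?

Check high-value combinations within 13 min:
- option 3+option 5: time 2+10=12, value 51+63=114
- option 1+option 3: time 8+2=10, value 60+51=111
- option 1+option 2: time 8+5=13, value 60+48=108
- option 2+option 3+option 6: time 5+2+6=13, value 48+51+5=104
Best: 114 marks.

114 marks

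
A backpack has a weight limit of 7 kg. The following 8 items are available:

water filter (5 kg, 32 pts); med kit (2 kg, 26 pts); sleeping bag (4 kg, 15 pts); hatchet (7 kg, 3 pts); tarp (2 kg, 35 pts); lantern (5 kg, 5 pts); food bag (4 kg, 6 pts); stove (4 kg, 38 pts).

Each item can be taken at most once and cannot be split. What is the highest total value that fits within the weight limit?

Check high-value combinations within 7 kg:
- tarp+stove: weight 2+4=6, value 35+38=73
- water filter+tarp: weight 5+2=7, value 32+35=67
- med kit+stove: weight 2+4=6, value 26+38=64
- med kit+tarp: weight 2+2=4, value 26+35=61
- water filter+med kit: weight 5+2=7, value 32+26=58
Best: 73 pts.

73 pts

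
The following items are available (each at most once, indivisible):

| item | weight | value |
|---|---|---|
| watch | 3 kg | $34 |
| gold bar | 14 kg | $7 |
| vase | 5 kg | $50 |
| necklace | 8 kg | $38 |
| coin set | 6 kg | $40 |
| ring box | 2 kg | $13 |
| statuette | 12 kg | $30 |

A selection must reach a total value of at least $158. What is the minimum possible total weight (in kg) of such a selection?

22

Subsets with value ≥ 158, sorted by total weight:
- watch+vase+necklace+coin set: weight 22, value 162
- watch+vase+necklace+coin set+ring box: weight 24, value 175
- watch+vase+coin set+ring box+statuette: weight 28, value 167
- watch+vase+necklace+ring box+statuette: weight 30, value 165
Minimum weight: 22 kg.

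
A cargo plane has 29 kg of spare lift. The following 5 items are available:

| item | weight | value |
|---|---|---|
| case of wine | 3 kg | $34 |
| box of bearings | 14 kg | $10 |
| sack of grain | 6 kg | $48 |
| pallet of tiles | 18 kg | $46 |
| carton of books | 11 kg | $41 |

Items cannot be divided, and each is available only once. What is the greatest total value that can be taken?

$128

Check high-value combinations within 29 kg:
- case of wine+sack of grain+pallet of tiles: weight 3+6+18=27, value 34+48+46=128
- case of wine+sack of grain+carton of books: weight 3+6+11=20, value 34+48+41=123
- sack of grain+pallet of tiles: weight 6+18=24, value 48+46=94
- case of wine+box of bearings+sack of grain: weight 3+14+6=23, value 34+10+48=92
Best: $128.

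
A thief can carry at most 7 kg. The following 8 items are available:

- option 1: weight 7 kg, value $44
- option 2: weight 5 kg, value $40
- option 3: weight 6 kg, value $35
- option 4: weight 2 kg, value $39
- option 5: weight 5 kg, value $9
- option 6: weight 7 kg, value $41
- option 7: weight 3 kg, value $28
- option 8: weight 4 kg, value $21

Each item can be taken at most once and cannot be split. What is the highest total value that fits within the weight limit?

Check high-value combinations within 7 kg:
- option 2+option 4: weight 5+2=7, value 40+39=79
- option 4+option 7: weight 2+3=5, value 39+28=67
- option 4+option 8: weight 2+4=6, value 39+21=60
- option 7+option 8: weight 3+4=7, value 28+21=49
- option 4+option 5: weight 2+5=7, value 39+9=48
Best: $79.

$79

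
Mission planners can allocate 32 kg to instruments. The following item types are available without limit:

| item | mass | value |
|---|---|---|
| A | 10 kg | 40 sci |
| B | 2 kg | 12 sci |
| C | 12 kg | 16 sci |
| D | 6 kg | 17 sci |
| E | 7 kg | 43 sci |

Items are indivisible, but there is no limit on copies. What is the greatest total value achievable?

196 sci

Best value-per-unit is E at 43/7; filling with it alone gives 4×43 = 172.
Optimal mix: 2×B + 4×E → mass 32, value 196.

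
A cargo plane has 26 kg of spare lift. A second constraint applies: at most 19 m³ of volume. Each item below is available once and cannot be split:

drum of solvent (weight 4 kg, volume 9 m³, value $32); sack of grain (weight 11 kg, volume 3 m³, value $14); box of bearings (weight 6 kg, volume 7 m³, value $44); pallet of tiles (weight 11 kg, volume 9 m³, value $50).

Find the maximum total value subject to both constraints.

$94

Feasible sets respecting both limits:
- box of bearings+pallet of tiles: weight 17, volume 16, value 94
- drum of solvent+sack of grain+box of bearings: weight 21, volume 19, value 90
- drum of solvent+pallet of tiles: weight 15, volume 18, value 82
Best: $94.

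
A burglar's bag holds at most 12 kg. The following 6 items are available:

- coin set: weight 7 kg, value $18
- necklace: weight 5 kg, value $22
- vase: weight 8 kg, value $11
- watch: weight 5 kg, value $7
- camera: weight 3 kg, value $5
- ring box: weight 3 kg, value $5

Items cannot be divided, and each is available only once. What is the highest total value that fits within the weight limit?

$40

Check high-value combinations within 12 kg:
- coin set+necklace: weight 7+5=12, value 18+22=40
- necklace+camera+ring box: weight 5+3+3=11, value 22+5+5=32
- necklace+watch: weight 5+5=10, value 22+7=29
- necklace+camera: weight 5+3=8, value 22+5=27
Best: $40.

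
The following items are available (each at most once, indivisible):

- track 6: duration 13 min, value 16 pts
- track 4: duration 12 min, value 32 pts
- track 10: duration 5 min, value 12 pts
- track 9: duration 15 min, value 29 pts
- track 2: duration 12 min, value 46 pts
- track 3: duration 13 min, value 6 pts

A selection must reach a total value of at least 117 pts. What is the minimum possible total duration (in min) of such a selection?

Subsets with value ≥ 117, sorted by total duration:
- track 4+track 10+track 9+track 2: duration 44, value 119
- track 6+track 4+track 9+track 2: duration 52, value 123
- track 6+track 4+track 10+track 9+track 2: duration 57, value 135
- track 4+track 10+track 9+track 2+track 3: duration 57, value 125
Minimum duration: 44 min.

44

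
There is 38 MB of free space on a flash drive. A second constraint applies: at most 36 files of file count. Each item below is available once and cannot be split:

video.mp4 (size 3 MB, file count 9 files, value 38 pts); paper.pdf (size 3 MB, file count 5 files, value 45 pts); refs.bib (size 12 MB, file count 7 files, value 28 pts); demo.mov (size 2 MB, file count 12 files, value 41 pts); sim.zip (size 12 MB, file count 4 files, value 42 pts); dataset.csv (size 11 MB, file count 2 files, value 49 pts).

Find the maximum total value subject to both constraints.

215 pts

Feasible sets respecting both limits:
- video.mp4+paper.pdf+demo.mov+sim.zip+dataset.csv: size 31, file count 32, value 215
- video.mp4+paper.pdf+refs.bib+demo.mov+dataset.csv: size 31, file count 35, value 201
- paper.pdf+demo.mov+sim.zip+dataset.csv: size 28, file count 23, value 177
Best: 215 pts.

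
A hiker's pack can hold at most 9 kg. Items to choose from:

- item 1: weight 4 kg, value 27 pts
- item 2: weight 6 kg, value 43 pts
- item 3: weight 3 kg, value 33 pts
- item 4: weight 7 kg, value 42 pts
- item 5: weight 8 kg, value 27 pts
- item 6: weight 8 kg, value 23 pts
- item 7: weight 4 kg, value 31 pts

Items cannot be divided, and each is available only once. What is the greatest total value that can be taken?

76 pts

Check high-value combinations within 9 kg:
- item 2+item 3: weight 6+3=9, value 43+33=76
- item 3+item 7: weight 3+4=7, value 33+31=64
- item 1+item 3: weight 4+3=7, value 27+33=60
- item 1+item 7: weight 4+4=8, value 27+31=58
- item 2: weight 6, value 43
Best: 76 pts.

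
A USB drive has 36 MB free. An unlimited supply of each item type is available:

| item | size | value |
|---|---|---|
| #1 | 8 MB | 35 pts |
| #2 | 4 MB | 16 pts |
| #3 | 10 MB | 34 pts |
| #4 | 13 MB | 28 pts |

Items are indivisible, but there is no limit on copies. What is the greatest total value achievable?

Best value-per-unit is #1 at 35/8; filling with it alone gives 4×35 = 140.
Optimal mix: 4×#1 + 1×#2 → size 36, value 156.

156 pts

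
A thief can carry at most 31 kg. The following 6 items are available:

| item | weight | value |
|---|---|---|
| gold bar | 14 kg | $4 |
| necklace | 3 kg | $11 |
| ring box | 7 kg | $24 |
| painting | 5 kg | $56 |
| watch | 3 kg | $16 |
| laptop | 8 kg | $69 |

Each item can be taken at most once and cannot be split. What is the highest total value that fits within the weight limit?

Check high-value combinations within 31 kg:
- necklace+ring box+painting+watch+laptop: weight 3+7+5+3+8=26, value 11+24+56+16+69=176
- ring box+painting+watch+laptop: weight 7+5+3+8=23, value 24+56+16+69=165
- necklace+ring box+painting+laptop: weight 3+7+5+8=23, value 11+24+56+69=160
- necklace+painting+watch+laptop: weight 3+5+3+8=19, value 11+56+16+69=152
- ring box+painting+laptop: weight 7+5+8=20, value 24+56+69=149
Best: $176.

$176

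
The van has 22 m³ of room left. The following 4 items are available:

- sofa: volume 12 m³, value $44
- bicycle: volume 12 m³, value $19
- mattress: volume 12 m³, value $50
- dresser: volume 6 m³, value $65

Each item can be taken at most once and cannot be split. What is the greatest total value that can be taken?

Check high-value combinations within 22 m³:
- mattress+dresser: volume 12+6=18, value 50+65=115
- sofa+dresser: volume 12+6=18, value 44+65=109
- bicycle+dresser: volume 12+6=18, value 19+65=84
Best: $115.

$115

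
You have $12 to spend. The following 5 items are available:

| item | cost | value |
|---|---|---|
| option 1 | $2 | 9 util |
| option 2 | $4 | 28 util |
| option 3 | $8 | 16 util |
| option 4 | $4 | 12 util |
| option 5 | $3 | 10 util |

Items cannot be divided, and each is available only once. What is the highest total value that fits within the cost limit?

Check high-value combinations within $12:
- option 2+option 4+option 5: cost 4+4+3=11, value 28+12+10=50
- option 1+option 2+option 4: cost 2+4+4=10, value 9+28+12=49
- option 1+option 2+option 5: cost 2+4+3=9, value 9+28+10=47
- option 2+option 3: cost 4+8=12, value 28+16=44
Best: 50 util.

50 util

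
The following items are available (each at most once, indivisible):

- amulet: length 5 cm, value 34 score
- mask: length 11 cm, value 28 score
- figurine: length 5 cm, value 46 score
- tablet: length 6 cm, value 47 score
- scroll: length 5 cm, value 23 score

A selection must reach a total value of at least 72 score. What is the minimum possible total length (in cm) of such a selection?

10

Subsets with value ≥ 72, sorted by total length:
- amulet+figurine: length 10, value 80
- figurine+tablet: length 11, value 93
Minimum length: 10 cm.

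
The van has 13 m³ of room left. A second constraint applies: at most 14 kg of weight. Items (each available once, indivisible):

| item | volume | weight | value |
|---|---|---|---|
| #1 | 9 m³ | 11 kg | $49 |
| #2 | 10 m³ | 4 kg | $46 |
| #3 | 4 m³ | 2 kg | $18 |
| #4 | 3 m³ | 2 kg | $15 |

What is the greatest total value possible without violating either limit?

Feasible sets respecting both limits:
- #1+#3: volume 13, weight 13, value 67
- #1+#4: volume 12, weight 13, value 64
- #2+#4: volume 13, weight 6, value 61
- #1: volume 9, weight 11, value 49
Best: $67.

$67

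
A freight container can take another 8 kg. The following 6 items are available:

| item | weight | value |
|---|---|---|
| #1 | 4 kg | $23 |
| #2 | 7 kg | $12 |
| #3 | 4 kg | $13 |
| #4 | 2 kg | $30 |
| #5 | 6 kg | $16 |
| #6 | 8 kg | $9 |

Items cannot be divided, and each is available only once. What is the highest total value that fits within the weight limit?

Check high-value combinations within 8 kg:
- #1+#4: weight 4+2=6, value 23+30=53
- #4+#5: weight 2+6=8, value 30+16=46
- #3+#4: weight 4+2=6, value 13+30=43
Best: $53.

$53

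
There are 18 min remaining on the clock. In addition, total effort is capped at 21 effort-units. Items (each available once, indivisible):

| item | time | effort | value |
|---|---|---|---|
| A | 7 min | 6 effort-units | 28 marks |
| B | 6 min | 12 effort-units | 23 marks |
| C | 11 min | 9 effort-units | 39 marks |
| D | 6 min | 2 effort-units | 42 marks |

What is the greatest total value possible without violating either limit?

81 marks

Feasible sets respecting both limits:
- C+D: time 17, effort 11, value 81
- A+D: time 13, effort 8, value 70
- A+C: time 18, effort 15, value 67
Best: 81 marks.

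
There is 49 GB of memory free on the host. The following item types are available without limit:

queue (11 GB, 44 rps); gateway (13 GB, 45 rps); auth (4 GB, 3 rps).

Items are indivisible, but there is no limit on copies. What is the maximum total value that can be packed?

Best value-per-unit is queue at 44/11; filling with it alone gives 4×44 = 176.
Optimal mix: 4×queue + 1×auth → memory 48, value 179.

179 rps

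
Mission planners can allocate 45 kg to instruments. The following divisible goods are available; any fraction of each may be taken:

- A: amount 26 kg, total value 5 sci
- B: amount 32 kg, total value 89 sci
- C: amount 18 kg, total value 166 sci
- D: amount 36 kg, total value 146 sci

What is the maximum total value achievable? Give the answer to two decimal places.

275.50

Take in order of value per unit:
- C (166/18 per unit): all 18 → value 166, running total 166.00
- D (146/36 per unit): 27 of 36 → value 27×146/36 = 109.5000, running total 275.50
Total 275.50.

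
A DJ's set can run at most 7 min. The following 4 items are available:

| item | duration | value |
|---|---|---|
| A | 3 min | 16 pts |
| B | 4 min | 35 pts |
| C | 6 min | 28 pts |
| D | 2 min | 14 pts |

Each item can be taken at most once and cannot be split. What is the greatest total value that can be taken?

Check high-value combinations within 7 min:
- A+B: duration 3+4=7, value 16+35=51
- B+D: duration 4+2=6, value 35+14=49
- B: duration 4, value 35
Best: 51 pts.

51 pts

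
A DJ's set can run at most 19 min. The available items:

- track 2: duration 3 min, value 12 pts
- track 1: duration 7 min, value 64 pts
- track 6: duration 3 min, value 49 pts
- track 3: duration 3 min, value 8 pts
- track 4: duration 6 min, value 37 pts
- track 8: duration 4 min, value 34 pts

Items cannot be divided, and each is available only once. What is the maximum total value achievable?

162 pts

Check high-value combinations within 19 min:
- track 2+track 1+track 6+track 4: duration 3+7+3+6=19, value 12+64+49+37=162
- track 2+track 1+track 6+track 8: duration 3+7+3+4=17, value 12+64+49+34=159
- track 1+track 6+track 3+track 4: duration 7+3+3+6=19, value 64+49+8+37=158
- track 1+track 6+track 3+track 8: duration 7+3+3+4=17, value 64+49+8+34=155
- track 1+track 6+track 4: duration 7+3+6=16, value 64+49+37=150
Best: 162 pts.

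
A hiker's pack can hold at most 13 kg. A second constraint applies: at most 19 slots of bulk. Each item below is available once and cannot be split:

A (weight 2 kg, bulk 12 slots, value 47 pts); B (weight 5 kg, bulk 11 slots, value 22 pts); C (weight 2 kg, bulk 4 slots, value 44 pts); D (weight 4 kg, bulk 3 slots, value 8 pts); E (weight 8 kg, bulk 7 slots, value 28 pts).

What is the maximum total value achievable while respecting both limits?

Feasible sets respecting both limits:
- A+C+D: weight 8, bulk 19, value 99
- A+C: weight 4, bulk 16, value 91
- A+E: weight 10, bulk 19, value 75
- B+C+D: weight 11, bulk 18, value 74
Best: 99 pts.

99 pts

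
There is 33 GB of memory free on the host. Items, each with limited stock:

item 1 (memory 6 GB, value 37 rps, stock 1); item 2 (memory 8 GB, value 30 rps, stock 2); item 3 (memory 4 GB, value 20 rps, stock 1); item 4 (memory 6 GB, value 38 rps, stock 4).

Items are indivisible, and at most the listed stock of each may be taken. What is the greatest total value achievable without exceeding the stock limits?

189 rps

Best selections within memory 33 and stock limits:
- 1×item 1 + 4×item 4: memory 30, value 189
- 1×item 2 + 4×item 4: memory 32, value 182
- 1×item 1 + 1×item 2 + 3×item 4: memory 32, value 181
- 1×item 3 + 4×item 4: memory 28, value 172
Best: 189 rps.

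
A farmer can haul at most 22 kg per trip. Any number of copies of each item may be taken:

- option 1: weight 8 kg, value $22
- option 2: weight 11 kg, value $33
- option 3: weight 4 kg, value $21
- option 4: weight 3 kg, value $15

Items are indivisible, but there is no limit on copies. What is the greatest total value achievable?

$114

Best value-per-unit is option 3 at 21/4; filling with it alone gives 5×21 = 105.
Optimal mix: 4×option 3 + 2×option 4 → weight 22, value 114.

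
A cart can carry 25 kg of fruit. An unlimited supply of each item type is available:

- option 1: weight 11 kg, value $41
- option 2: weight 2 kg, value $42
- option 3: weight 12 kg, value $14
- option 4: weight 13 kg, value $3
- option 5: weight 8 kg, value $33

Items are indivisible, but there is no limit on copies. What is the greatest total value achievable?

Best value-per-unit is option 2 at 42/2, and filling with it alone uses weight 12×2=24. No mix of the others beats 12×42 = 504.

$504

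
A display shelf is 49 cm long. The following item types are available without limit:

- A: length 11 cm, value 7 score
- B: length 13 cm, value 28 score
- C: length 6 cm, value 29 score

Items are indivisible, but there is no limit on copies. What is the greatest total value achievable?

Best value-per-unit is C at 29/6, and filling with it alone uses length 8×6=48. No mix of the others beats 8×29 = 232.

232 score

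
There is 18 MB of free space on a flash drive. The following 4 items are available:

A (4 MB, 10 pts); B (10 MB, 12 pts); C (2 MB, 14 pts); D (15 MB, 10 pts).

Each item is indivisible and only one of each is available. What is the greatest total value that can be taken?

Check high-value combinations within 18 MB:
- A+B+C: size 4+10+2=16, value 10+12+14=36
- B+C: size 10+2=12, value 12+14=26
- A+C: size 4+2=6, value 10+14=24
Best: 36 pts.

36 pts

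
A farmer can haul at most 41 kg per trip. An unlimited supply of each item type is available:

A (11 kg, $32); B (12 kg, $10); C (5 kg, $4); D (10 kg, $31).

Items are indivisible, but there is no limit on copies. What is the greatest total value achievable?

Best value-per-unit is D at 31/10; filling with it alone gives 4×31 = 124.
Optimal mix: 1×A + 3×D → weight 41, value 125.

$125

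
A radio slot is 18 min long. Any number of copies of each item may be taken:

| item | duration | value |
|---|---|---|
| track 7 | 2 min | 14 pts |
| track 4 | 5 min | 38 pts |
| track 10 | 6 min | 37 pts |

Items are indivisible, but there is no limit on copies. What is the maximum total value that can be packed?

132 pts

Best value-per-unit is track 4 at 38/5; filling with it alone gives 3×38 = 114.
Optimal mix: 4×track 7 + 2×track 4 → duration 18, value 132.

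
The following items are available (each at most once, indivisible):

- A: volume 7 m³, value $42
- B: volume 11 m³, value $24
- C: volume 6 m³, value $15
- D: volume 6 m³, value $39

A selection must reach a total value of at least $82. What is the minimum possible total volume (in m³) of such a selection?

Subsets with value ≥ 82, sorted by total volume:
- A+C+D: volume 19, value 96
- A+B+D: volume 24, value 105
- A+B+C+D: volume 30, value 120
Minimum volume: 19 m³.

19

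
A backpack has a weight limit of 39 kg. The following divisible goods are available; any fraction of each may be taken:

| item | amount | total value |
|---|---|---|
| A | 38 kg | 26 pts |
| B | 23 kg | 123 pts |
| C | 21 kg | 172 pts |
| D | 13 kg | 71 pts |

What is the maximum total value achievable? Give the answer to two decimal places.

Take in order of value per unit:
- C (172/21 per unit): all 21 → value 172, running total 172.00
- D (71/13 per unit): all 13 → value 71, running total 243.00
- B (123/23 per unit): 5 of 23 → value 5×123/23 = 26.7391, running total 269.74
Total 269.74.

269.74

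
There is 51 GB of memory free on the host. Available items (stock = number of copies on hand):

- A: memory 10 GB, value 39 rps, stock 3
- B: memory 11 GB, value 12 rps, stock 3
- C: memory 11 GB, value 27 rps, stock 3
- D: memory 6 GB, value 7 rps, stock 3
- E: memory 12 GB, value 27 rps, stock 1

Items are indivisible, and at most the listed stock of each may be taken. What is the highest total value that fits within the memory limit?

Best selections within memory 51 and stock limits:
- 3×A + 1×C + 1×D: memory 47, value 151
- 3×A + 1×D + 1×E: memory 48, value 151
- 3×A + 1×C: memory 41, value 144
- 3×A + 1×E: memory 42, value 144
Best: 151 rps.

151 rps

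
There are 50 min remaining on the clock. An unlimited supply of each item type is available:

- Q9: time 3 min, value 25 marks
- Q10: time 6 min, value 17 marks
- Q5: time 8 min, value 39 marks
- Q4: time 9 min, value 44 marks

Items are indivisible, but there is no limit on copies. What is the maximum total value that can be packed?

400 marks

Best value-per-unit is Q9 at 25/3, and filling with it alone uses time 16×3=48. No mix of the others beats 16×25 = 400.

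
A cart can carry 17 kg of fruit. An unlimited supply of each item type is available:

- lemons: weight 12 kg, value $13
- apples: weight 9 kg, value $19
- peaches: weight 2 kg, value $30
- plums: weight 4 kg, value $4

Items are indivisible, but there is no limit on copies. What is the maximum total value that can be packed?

$240

Best value-per-unit is peaches at 30/2, and filling with it alone uses weight 8×2=16. No mix of the others beats 8×30 = 240.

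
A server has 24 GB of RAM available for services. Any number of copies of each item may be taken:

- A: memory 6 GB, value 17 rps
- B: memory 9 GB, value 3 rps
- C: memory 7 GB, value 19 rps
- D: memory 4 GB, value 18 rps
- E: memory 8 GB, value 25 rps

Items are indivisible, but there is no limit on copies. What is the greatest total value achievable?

Best value-per-unit is D at 18/4, and filling with it alone uses memory 6×4=24. No mix of the others beats 6×18 = 108.

108 rps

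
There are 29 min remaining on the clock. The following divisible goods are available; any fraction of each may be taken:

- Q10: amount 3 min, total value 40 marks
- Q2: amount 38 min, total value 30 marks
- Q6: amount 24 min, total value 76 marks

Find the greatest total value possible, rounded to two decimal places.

117.58

Take in order of value per unit:
- Q10 (40/3 per unit): all 3 → value 40, running total 40.00
- Q6 (76/24 per unit): all 24 → value 76, running total 116.00
- Q2 (30/38 per unit): 2 of 38 → value 2×30/38 = 1.5789, running total 117.58
Total 117.58.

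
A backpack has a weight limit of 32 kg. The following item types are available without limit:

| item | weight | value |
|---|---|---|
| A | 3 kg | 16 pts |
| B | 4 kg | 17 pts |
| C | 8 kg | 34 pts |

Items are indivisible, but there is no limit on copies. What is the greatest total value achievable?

Best value-per-unit is A at 16/3; filling with it alone gives 10×16 = 160.
Optimal mix: 8×A + 2×B → weight 32, value 162.

162 pts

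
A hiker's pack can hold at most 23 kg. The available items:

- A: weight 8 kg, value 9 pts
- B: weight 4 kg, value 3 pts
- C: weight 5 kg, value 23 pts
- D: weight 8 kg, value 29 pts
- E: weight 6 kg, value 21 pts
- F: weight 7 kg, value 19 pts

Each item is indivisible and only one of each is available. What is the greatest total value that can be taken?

76 pts

Check high-value combinations within 23 kg:
- B+C+D+E: weight 4+5+8+6=23, value 3+23+29+21=76
- C+D+E: weight 5+8+6=19, value 23+29+21=73
- C+D+F: weight 5+8+7=20, value 23+29+19=71
Best: 76 pts.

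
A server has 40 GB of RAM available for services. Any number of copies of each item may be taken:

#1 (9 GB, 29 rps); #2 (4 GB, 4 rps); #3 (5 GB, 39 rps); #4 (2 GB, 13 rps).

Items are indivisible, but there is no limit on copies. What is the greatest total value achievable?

Best value-per-unit is #3 at 39/5, and filling with it alone uses memory 8×5=40. No mix of the others beats 8×39 = 312.

312 rps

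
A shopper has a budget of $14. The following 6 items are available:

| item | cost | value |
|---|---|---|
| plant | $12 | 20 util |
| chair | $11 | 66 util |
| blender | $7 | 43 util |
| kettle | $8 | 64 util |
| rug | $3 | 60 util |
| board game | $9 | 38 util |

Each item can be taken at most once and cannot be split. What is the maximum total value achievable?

Check high-value combinations within $14:
- chair+rug: cost 11+3=14, value 66+60=126
- kettle+rug: cost 8+3=11, value 64+60=124
- blender+rug: cost 7+3=10, value 43+60=103
- rug+board game: cost 3+9=12, value 60+38=98
- chair: cost 11, value 66
Best: 126 util.

126 util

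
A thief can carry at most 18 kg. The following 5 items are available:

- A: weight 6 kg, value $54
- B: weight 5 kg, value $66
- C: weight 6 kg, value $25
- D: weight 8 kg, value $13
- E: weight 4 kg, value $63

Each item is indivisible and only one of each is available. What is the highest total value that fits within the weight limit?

$183

Check high-value combinations within 18 kg:
- A+B+E: weight 6+5+4=15, value 54+66+63=183
- B+C+E: weight 5+6+4=15, value 66+25+63=154
- A+B+C: weight 6+5+6=17, value 54+66+25=145
- A+C+E: weight 6+6+4=16, value 54+25+63=142
- B+D+E: weight 5+8+4=17, value 66+13+63=142
Best: $183.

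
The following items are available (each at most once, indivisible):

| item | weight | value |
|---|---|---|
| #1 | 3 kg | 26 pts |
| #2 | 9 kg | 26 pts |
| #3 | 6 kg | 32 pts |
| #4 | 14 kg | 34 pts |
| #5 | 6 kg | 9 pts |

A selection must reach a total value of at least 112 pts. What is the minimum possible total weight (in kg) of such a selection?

32

Subsets with value ≥ 112, sorted by total weight:
- #1+#2+#3+#4: weight 32, value 118
- #1+#2+#3+#4+#5: weight 38, value 127
Minimum weight: 32 kg.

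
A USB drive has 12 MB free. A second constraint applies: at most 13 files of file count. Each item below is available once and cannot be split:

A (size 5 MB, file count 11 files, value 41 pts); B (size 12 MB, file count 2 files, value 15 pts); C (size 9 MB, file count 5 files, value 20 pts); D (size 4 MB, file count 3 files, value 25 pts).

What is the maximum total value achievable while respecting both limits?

Feasible sets respecting both limits:
- A: size 5, file count 11, value 41
- D: size 4, file count 3, value 25
- C: size 9, file count 5, value 20
- B: size 12, file count 2, value 15
Best: 41 pts.

41 pts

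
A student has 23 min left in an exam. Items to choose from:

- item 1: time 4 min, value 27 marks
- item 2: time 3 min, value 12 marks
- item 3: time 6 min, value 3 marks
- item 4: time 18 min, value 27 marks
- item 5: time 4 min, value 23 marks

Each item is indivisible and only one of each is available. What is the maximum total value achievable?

This is a 0/1 knapsack; check combinations near the capacity.
- item 1+item 2+item 3+item 5: time 4+3+6+4=17, value 27+12+3+23=65
- item 1+item 2+item 5: time 4+3+4=11, value 27+12+23=62
- item 1+item 4: time 4+18=22, value 27+27=54
- item 1+item 3+item 5: time 4+6+4=14, value 27+3+23=53
Best: 65 marks.

65 marks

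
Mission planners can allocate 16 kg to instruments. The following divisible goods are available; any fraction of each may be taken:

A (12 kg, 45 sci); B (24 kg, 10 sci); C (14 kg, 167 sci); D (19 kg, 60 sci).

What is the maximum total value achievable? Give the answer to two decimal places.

Take in order of value per unit:
- C (167/14 per unit): all 14 → value 167, running total 167.00
- A (45/12 per unit): 2 of 12 → value 2×45/12 = 7.5000, running total 174.50
Total 174.50.

174.50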